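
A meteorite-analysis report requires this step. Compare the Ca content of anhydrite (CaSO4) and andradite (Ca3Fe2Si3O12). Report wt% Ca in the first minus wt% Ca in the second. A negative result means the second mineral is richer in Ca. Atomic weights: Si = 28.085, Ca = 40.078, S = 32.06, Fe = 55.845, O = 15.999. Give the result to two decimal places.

M(CaSO4) = 136.134 g/mol, so wt% Ca = 40.078/136.134 × 100 = 29.44%.
M(Ca3Fe2Si3O12) = 508.167 g/mol, so wt% Ca = 120.234/508.167 × 100 = 23.66%.
29.44 − 23.66 = 5.78 pp.

5.78 percentage points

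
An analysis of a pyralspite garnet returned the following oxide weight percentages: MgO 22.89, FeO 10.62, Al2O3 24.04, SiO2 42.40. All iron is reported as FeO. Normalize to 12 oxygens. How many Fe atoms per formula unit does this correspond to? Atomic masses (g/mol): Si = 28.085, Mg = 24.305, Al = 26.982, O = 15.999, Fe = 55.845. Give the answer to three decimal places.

0.626 Fe apfu

22.89 wt% MgO ÷ 40.304 g/mol = 0.56793 mol, giving 0.56793 Mg and 0.56793 O.
10.62 wt% FeO ÷ 71.844 g/mol = 0.14782 mol, giving 0.14782 Fe and 0.14782 O.
24.04 wt% Al2O3 ÷ 101.961 g/mol = 0.23578 mol, giving 0.47156 Al and 0.70734 O.
42.40 wt% SiO2 ÷ 60.083 g/mol = 0.70569 mol, giving 0.70569 Si and 1.41138 O.
Oxygen sums to 2.83447; scaling by 12/2.83447 = 4.23360 puts the formula on 12 O.
Fe: 0.14782 × 4.23360 = 0.626 atoms per formula unit.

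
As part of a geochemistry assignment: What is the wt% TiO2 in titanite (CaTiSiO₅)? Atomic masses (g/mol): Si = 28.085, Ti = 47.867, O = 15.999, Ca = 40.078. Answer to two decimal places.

40.74 wt%

Formula mass = 196.025 g/mol.
1 Ti → 1.0000 mol TiO2 per formula unit; M(TiO2) = 79.865, so TiO2 mass = 79.865 g.
79.865/196.025 × 100 = 40.74 wt%.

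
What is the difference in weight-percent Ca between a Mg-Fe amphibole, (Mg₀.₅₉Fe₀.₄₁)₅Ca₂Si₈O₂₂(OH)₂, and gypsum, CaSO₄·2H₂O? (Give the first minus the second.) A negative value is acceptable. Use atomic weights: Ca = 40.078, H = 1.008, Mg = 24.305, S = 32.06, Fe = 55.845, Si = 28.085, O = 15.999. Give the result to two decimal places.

-14.14 percentage points

M((Mg₀.₅₉Fe₀.₄₁)₅Ca₂Si₈O₂₂(OH)₂) = 877.010 g/mol, so wt% Ca = 80.156/877.010 × 100 = 9.14%.
M(CaSO₄·2H₂O) = 172.164 g/mol, so wt% Ca = 40.078/172.164 × 100 = 23.28%.
9.14 − 23.28 = -14.14 pp.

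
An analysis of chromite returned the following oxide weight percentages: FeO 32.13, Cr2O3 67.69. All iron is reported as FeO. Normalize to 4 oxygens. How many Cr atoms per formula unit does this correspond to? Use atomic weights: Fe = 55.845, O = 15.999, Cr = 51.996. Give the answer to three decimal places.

FeO (M=71.844): mol = 0.44722; Fe = 0.44722, O = 0.44722.
Cr2O3 (M=151.989): mol = 0.44536; Cr = 0.89072, O = 1.33608.
ΣO = 1.78330; factor = 4/ΣO = 2.24303.
Cr apfu = 0.89072 × 2.24303 = 1.998.

1.998 Cr apfu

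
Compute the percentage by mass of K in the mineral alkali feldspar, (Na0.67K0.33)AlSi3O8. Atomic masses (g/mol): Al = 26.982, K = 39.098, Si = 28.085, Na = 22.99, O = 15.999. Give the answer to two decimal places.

4.82 wt%

Molar mass of (Na0.67K0.33)AlSi3O8: 0.67·22.99 + 0.33·39.098 + 1·26.982 + 3·28.085 + 8·15.999 = 267.535 g/mol.
Mass of K per formula unit: 0.33 × 39.098 = 12.902 g.
Weight fraction K = 12.902 / 267.535 = 0.0482.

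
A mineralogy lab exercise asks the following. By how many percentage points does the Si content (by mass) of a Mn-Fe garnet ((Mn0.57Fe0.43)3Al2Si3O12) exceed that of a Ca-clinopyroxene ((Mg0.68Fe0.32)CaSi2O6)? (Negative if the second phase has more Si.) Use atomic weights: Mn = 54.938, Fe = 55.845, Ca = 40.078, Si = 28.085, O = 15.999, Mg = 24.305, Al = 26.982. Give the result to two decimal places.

-7.80 percentage points

M((Mn0.57Fe0.43)3Al2Si3O12) = 496.191 g/mol, so wt% Si = 84.255/496.191 × 100 = 16.98%.
M((Mg0.68Fe0.32)CaSi2O6) = 226.640 g/mol, so wt% Si = 56.170/226.640 × 100 = 24.78%.
16.98 − 24.78 = -7.80 pp.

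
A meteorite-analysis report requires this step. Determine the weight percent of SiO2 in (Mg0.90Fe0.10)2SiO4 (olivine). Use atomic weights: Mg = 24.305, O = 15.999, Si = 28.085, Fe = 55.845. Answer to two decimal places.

40.87 wt%

M((Mg0.90Fe0.10)2SiO4) = 146.999 g/mol; M(SiO2) = 60.083 g/mol.
Moles SiO2 per formula unit = 1 Si ÷ 1 = 1.0000.
SiO2 fraction = (1.0000 × 60.083) / 146.999 = 60.083/146.999 = 0.4087.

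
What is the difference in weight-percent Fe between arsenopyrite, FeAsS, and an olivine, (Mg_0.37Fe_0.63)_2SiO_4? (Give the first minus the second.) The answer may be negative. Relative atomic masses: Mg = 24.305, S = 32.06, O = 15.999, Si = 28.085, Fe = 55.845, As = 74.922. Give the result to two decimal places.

-4.70 percentage points

M(FeAsS) = 162.827 g/mol, so wt% Fe = 55.845/162.827 × 100 = 34.30%.
M((Mg_0.37Fe_0.63)_2SiO_4) = 180.431 g/mol, so wt% Fe = 70.365/180.431 × 100 = 39.00%.
34.30 − 39.00 = -4.70 pp.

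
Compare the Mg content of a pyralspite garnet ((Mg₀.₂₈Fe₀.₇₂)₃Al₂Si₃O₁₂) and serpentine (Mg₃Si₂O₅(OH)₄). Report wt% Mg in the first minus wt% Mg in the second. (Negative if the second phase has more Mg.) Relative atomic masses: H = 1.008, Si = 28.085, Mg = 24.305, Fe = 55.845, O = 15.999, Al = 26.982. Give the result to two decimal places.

-21.98 percentage points

First mineral: 20.416 g Mg in 471.248 g formula = 4.33 wt% Mg.
Second mineral: 72.915 g Mg in 277.108 g formula = 26.31 wt% Mg.
4.33% − 26.31% gives a difference of -21.98 percentage points.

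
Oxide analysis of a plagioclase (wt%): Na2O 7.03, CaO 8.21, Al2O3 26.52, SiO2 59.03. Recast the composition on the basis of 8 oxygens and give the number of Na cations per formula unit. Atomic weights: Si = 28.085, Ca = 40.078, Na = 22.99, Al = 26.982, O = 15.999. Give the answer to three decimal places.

0.604 Na apfu

7.03 wt% Na2O ÷ 61.979 g/mol = 0.11343 mol, giving 0.22686 Na and 0.11343 O.
8.21 wt% CaO ÷ 56.077 g/mol = 0.14641 mol, giving 0.14641 Ca and 0.14641 O.
26.52 wt% Al2O3 ÷ 101.961 g/mol = 0.26010 mol, giving 0.52020 Al and 0.78030 O.
59.03 wt% SiO2 ÷ 60.083 g/mol = 0.98247 mol, giving 0.98247 Si and 1.96494 O.
Oxygen sums to 3.00508; scaling by 8/3.00508 = 2.66216 puts the formula on 8 O.
Na: 0.22686 × 2.66216 = 0.604 atoms per formula unit.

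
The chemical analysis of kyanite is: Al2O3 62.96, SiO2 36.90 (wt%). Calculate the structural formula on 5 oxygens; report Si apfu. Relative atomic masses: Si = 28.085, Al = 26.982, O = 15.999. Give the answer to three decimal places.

0.997 Si apfu

62.96 wt% Al2O3 ÷ 101.961 g/mol = 0.61749 mol, giving 1.23498 Al and 1.85247 O.
36.90 wt% SiO2 ÷ 60.083 g/mol = 0.61415 mol, giving 0.61415 Si and 1.22830 O.
Oxygen sums to 3.08077; scaling by 5/3.08077 = 1.62297 puts the formula on 5 O.
Si: 0.61415 × 1.62297 = 0.997 atoms per formula unit.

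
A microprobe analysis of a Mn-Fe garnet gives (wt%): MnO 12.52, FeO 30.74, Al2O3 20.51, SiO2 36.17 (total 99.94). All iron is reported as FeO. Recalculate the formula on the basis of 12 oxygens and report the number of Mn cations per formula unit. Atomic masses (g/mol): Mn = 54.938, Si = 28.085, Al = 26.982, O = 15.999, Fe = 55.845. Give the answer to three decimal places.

12.52 wt% MnO ÷ 70.937 g/mol = 0.17649 mol, giving 0.17649 Mn and 0.17649 O.
30.74 wt% FeO ÷ 71.844 g/mol = 0.42787 mol, giving 0.42787 Fe and 0.42787 O.
20.51 wt% Al2O3 ÷ 101.961 g/mol = 0.20116 mol, giving 0.40232 Al and 0.60348 O.
36.17 wt% SiO2 ÷ 60.083 g/mol = 0.60200 mol, giving 0.60200 Si and 1.20400 O.
Oxygen sums to 2.41184; scaling by 12/2.41184 = 4.97545 puts the formula on 12 O.
Mn: 0.17649 × 4.97545 = 0.878 atoms per formula unit.

0.878 Mn apfu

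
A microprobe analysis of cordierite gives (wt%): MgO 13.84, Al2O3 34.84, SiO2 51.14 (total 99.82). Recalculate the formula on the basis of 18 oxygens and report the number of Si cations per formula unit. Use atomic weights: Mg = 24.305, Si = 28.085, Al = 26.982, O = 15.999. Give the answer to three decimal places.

MgO: 13.84/40.304 = 0.34339 mol → 0.34339 mol Mg, 0.34339 mol O.
Al2O3: 34.84/101.961 = 0.34170 mol → 0.68340 mol Al, 1.02510 mol O.
SiO2: 51.14/60.083 = 0.85116 mol → 0.85116 mol Si, 1.70232 mol O.
Total oxygen = 3.07081 mol. Normalization factor = 18/3.07081 = 5.86165.
Si per 18 O = 0.85116 × 5.86165 = 4.989.

4.989 Si apfu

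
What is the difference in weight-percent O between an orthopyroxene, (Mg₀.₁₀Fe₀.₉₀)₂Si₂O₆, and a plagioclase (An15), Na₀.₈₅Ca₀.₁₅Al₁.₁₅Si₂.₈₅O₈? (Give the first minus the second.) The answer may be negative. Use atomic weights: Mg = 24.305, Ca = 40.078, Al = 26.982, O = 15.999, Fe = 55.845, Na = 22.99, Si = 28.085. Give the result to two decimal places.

M((Mg₀.₁₀Fe₀.₉₀)₂Si₂O₆) = 257.546 g/mol, so wt% O = 95.994/257.546 × 100 = 37.27%.
M(Na₀.₈₅Ca₀.₁₅Al₁.₁₅Si₂.₈₅O₈) = 264.617 g/mol, so wt% O = 127.992/264.617 × 100 = 48.37%.
37.27 − 48.37 = -11.10 pp.

-11.10 percentage points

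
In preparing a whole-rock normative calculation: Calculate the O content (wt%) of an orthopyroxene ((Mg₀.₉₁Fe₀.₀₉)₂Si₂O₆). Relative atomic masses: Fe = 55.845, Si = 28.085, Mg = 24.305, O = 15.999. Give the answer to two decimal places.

M((Mg₀.₉₁Fe₀.₀₉)₂Si₂O₆) = 206.451 g/mol.
O contributes 6 × 15.999 = 95.994 g per mole.
95.994/206.451 = 0.4650 → 46.50%.

46.50 wt%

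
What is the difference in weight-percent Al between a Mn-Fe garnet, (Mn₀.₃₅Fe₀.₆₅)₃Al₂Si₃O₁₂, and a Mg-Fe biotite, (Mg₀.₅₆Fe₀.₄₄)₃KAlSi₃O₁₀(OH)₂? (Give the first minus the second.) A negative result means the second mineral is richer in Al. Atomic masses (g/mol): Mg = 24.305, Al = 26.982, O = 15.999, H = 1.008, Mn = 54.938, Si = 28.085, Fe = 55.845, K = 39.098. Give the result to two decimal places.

Al in (Mn₀.₃₅Fe₀.₆₅)₃Al₂Si₃O₁₂: molar mass 496.790 g/mol; 2×26.982 = 53.964 g → 10.86 wt%.
Al in (Mg₀.₅₆Fe₀.₄₄)₃KAlSi₃O₁₀(OH)₂: molar mass 458.887 g/mol; 1×26.982 = 26.982 g → 5.88 wt%.
Difference = 10.86 − 5.88 = 4.98 percentage points.

4.98 percentage points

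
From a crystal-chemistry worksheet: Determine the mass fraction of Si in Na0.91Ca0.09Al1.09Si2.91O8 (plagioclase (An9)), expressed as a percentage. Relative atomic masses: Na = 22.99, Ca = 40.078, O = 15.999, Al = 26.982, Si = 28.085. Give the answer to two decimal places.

Formula mass = 0.91×22.99 + 0.09×40.078 + 1.09×26.982 + 2.91×28.085 + 8×15.999 = 263.658 g/mol, of which 81.727 g is Si.
So Si makes up 81.727/263.658 = 0.3100 of the mass, i.e. 31.00%.

31.00 mass %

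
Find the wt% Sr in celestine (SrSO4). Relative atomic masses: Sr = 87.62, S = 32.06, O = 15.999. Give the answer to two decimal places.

Formula mass = 1*87.62 + 1*32.06 + 4*15.999 = 183.676 g/mol, of which 87.620 g is Sr.
So Sr makes up 87.620/183.676 = 0.4770 of the mass, i.e. 47.70%.

47.70 weight percent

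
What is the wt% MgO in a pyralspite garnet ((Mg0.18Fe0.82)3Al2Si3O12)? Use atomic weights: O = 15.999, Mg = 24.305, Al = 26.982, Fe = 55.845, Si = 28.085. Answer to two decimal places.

M((Mg0.18Fe0.82)3Al2Si3O12) = 480.710 g/mol; M(MgO) = 40.304 g/mol.
Moles MgO per formula unit = 0.54 Mg ÷ 1 = 0.5400.
MgO fraction = (0.5400 × 40.304) / 480.710 = 21.764/480.710 = 0.0453.

4.53 wt%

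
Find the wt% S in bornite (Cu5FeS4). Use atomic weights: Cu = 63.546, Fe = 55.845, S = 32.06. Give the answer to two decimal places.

25.56 mass %

Molar mass of Cu5FeS4: 5×63.546 + 1×55.845 + 4×32.06 = 501.815 g/mol.
Mass of S per formula unit: 4 × 32.06 = 128.240 g.
Weight fraction S = 128.240 / 501.815 = 0.2556.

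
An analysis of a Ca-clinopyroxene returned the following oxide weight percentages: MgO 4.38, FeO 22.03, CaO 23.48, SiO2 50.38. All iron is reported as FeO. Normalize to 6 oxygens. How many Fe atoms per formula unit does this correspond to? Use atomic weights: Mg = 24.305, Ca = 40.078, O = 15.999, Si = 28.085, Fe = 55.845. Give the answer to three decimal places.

0.733 Fe apfu

MgO: 4.38/40.304 = 0.10867 mol → 0.10867 mol Mg, 0.10867 mol O.
FeO: 22.03/71.844 = 0.30664 mol → 0.30664 mol Fe, 0.30664 mol O.
CaO: 23.48/56.077 = 0.41871 mol → 0.41871 mol Ca, 0.41871 mol O.
SiO2: 50.38/60.083 = 0.83851 mol → 0.83851 mol Si, 1.67702 mol O.
Total oxygen = 2.51104 mol. Normalization factor = 6/2.51104 = 2.38945.
Fe per 6 O = 0.30664 × 2.38945 = 0.733.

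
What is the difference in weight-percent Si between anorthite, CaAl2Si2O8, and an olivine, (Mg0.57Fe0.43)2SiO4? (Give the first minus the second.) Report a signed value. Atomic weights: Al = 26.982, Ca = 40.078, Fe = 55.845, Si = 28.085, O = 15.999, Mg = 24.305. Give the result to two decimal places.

First mineral: 56.170 g Si in 278.204 g formula = 20.19 wt% Si.
Second mineral: 28.085 g Si in 167.815 g formula = 16.74 wt% Si.
20.19% − 16.74% gives a difference of 3.45 percentage points.

3.45 percentage points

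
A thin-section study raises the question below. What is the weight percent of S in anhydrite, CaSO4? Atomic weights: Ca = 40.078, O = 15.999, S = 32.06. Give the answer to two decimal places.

Molar mass of CaSO4: 1·40.078 + 1·32.06 + 4·15.999 = 136.134 g/mol.
Mass of S per formula unit: 1 × 32.06 = 32.060 g.
Weight fraction S = 32.060 / 136.134 = 0.2355.

23.55 wt%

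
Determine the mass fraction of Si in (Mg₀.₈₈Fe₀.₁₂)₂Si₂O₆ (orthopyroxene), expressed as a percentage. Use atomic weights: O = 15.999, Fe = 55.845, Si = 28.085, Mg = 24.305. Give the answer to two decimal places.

26.96 mass %

M((Mg₀.₈₈Fe₀.₁₂)₂Si₂O₆) = 208.344 g/mol.
Si contributes 2 × 28.085 = 56.170 g per mole.
56.170/208.344 = 0.2696 → 26.96%.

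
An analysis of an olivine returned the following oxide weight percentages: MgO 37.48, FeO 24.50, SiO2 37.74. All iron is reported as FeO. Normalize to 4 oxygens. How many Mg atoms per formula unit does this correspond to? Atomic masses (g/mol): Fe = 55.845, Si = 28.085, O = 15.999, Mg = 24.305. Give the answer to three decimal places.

MgO (M=40.304): mol = 0.92993; Mg = 0.92993, O = 0.92993.
FeO (M=71.844): mol = 0.34102; Fe = 0.34102, O = 0.34102.
SiO2 (M=60.083): mol = 0.62813; Si = 0.62813, O = 1.25626.
ΣO = 2.52721; factor = 4/ΣO = 1.58277.
Mg apfu = 0.92993 × 1.58277 = 1.472.

1.472 Mg apfu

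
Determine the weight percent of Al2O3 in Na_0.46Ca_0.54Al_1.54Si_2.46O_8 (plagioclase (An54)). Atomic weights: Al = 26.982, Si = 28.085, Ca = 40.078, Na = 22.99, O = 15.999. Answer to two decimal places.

28.99 wt%

Molar mass of Na_0.46Ca_0.54Al_1.54Si_2.46O_8 = 0.46·22.99 + 0.54·40.078 + 1.54·26.982 + 2.46·28.085 + 8·15.999 = 270.851 g/mol.
Each formula unit contains 1.54 Al, equivalent to 1.54/2 = 0.7700 mol Al2O3.
M(Al2O3) = 2×26.982 + 3×15.999 = 101.961 g/mol.
Mass of Al2O3 per formula unit = 0.7700 × 101.961 = 78.510 g.
Al2O3 wt% = 78.510 / 270.851 × 100 = 28.99%.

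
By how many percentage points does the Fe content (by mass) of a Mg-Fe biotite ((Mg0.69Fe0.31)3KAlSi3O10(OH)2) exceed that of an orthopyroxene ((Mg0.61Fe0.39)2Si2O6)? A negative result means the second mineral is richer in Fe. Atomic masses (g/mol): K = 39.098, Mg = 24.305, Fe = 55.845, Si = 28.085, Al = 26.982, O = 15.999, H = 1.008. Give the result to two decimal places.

M((Mg0.69Fe0.31)3KAlSi3O10(OH)2) = 446.586 g/mol, so wt% Fe = 51.936/446.586 × 100 = 11.63%.
M((Mg0.61Fe0.39)2Si2O6) = 225.375 g/mol, so wt% Fe = 43.559/225.375 × 100 = 19.33%.
11.63 − 19.33 = -7.70 pp.

-7.70 percentage points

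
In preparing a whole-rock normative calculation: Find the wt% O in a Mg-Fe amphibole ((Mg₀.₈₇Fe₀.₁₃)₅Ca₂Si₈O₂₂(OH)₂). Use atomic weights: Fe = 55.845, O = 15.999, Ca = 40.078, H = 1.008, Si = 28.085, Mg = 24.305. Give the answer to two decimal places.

M((Mg₀.₈₇Fe₀.₁₃)₅Ca₂Si₈O₂₂(OH)₂) = 832.854 g/mol.
O contributes 24 × 15.999 = 383.976 g per mole.
383.976/832.854 = 0.4610 → 46.10%.

46.10 mass %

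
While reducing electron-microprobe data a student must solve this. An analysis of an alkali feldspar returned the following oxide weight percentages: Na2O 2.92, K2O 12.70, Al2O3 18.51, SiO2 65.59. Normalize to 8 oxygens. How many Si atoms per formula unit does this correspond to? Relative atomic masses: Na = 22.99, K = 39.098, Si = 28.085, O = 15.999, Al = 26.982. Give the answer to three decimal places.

2.92 wt% Na2O ÷ 61.979 g/mol = 0.04711 mol, giving 0.09422 Na and 0.04711 O.
12.70 wt% K2O ÷ 94.195 g/mol = 0.13483 mol, giving 0.26966 K and 0.13483 O.
18.51 wt% Al2O3 ÷ 101.961 g/mol = 0.18154 mol, giving 0.36308 Al and 0.54462 O.
65.59 wt% SiO2 ÷ 60.083 g/mol = 1.09166 mol, giving 1.09166 Si and 2.18332 O.
Oxygen sums to 2.90988; scaling by 8/2.90988 = 2.74925 puts the formula on 8 O.
Si: 1.09166 × 2.74925 = 3.001 atoms per formula unit.

3.001 Si apfu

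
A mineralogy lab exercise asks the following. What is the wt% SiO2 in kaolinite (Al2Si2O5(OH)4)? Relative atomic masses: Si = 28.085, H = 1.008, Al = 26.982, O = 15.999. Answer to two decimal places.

Formula mass = 258.157 g/mol.
2 Si → 2.0000 mol SiO2 per formula unit; M(SiO2) = 60.083, so SiO2 mass = 120.166 g.
120.166/258.157 × 100 = 46.55 wt%.

46.55 wt%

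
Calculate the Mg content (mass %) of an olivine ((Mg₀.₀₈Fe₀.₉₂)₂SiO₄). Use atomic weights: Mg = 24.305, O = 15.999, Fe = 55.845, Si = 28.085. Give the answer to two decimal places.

1.96 mass %

M((Mg₀.₀₈Fe₀.₉₂)₂SiO₄) = 198.725 g/mol.
Mg contributes 0.16 × 24.305 = 3.889 g per mole.
3.889/198.725 = 0.0196 → 1.96%.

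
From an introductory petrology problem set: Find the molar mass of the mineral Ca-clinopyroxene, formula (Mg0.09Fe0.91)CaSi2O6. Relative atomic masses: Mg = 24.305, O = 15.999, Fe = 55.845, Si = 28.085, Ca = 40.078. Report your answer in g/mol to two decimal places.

245.25 g/mol

M = 0.09×24.305 + 0.91×55.845 + 1×40.078 + 2×28.085 + 6×15.999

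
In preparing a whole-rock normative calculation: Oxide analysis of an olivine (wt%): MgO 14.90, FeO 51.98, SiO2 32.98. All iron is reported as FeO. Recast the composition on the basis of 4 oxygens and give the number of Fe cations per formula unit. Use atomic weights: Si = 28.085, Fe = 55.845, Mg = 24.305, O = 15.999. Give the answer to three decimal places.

MgO (M=40.304): mol = 0.36969; Mg = 0.36969, O = 0.36969.
FeO (M=71.844): mol = 0.72351; Fe = 0.72351, O = 0.72351.
SiO2 (M=60.083): mol = 0.54891; Si = 0.54891, O = 1.09782.
ΣO = 2.19102; factor = 4/ΣO = 1.82563.
Fe apfu = 0.72351 × 1.82563 = 1.321.

1.321 Fe apfu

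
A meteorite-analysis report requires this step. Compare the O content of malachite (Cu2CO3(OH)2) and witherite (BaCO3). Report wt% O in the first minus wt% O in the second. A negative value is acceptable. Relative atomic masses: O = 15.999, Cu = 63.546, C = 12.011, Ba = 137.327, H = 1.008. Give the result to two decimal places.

M(Cu2CO3(OH)2) = 221.114 g/mol, so wt% O = 79.995/221.114 × 100 = 36.18%.
M(BaCO3) = 197.335 g/mol, so wt% O = 47.997/197.335 × 100 = 24.32%.
36.18 − 24.32 = 11.86 pp.

11.86 percentage points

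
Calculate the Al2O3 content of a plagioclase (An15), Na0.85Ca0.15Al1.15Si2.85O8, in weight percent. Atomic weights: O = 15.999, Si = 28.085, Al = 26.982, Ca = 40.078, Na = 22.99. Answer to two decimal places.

22.16 wt%

Molar mass of Na0.85Ca0.15Al1.15Si2.85O8 = 0.85×22.99 + 0.15×40.078 + 1.15×26.982 + 2.85×28.085 + 8×15.999 = 264.617 g/mol.
Each formula unit contains 1.15 Al, equivalent to 1.15/2 = 0.5750 mol Al2O3.
M(Al2O3) = 2×26.982 + 3×15.999 = 101.961 g/mol.
Mass of Al2O3 per formula unit = 0.5750 × 101.961 = 58.628 g.
Al2O3 wt% = 58.628 / 264.617 × 100 = 22.16%.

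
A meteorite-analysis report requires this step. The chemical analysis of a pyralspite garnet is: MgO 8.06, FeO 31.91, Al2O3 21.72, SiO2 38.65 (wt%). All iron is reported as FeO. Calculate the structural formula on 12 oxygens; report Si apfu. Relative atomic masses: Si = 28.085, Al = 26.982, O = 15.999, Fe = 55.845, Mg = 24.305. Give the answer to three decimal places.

3.004 Si apfu

8.06 wt% MgO ÷ 40.304 g/mol = 0.19998 mol, giving 0.19998 Mg and 0.19998 O.
31.91 wt% FeO ÷ 71.844 g/mol = 0.44416 mol, giving 0.44416 Fe and 0.44416 O.
21.72 wt% Al2O3 ÷ 101.961 g/mol = 0.21302 mol, giving 0.42604 Al and 0.63906 O.
38.65 wt% SiO2 ÷ 60.083 g/mol = 0.64328 mol, giving 0.64328 Si and 1.28656 O.
Oxygen sums to 2.56976; scaling by 12/2.56976 = 4.66970 puts the formula on 12 O.
Si: 0.64328 × 4.66970 = 3.004 atoms per formula unit.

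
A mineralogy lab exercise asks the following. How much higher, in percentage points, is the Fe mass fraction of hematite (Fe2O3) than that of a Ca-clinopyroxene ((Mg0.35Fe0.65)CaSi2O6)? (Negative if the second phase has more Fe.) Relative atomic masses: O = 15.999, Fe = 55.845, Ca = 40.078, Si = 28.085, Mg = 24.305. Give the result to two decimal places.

54.63 percentage points

Fe in Fe2O3: molar mass 159.687 g/mol; 2×55.845 = 111.690 g → 69.94 wt%.
Fe in (Mg0.35Fe0.65)CaSi2O6: molar mass 237.048 g/mol; 0.65×55.845 = 36.299 g → 15.31 wt%.
Difference = 69.94 − 15.31 = 54.63 percentage points.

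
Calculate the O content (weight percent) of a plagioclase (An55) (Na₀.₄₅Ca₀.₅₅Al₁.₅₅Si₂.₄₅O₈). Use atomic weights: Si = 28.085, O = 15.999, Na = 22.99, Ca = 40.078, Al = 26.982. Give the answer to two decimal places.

47.23 weight percent

Formula mass = 0.45·22.99 + 0.55·40.078 + 1.55·26.982 + 2.45·28.085 + 8·15.999 = 271.011 g/mol, of which 127.992 g is O.
So O makes up 127.992/271.011 = 0.4723 of the mass, i.e. 47.23%.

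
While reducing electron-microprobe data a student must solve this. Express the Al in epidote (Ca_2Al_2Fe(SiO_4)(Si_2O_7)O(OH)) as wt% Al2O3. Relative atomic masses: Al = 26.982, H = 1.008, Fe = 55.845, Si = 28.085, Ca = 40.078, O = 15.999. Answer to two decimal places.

M(Ca_2Al_2Fe(SiO_4)(Si_2O_7)O(OH)) = 483.215 g/mol; M(Al2O3) = 101.961 g/mol.
Moles Al2O3 per formula unit = 2 Al ÷ 2 = 1.0000.
Al2O3 fraction = (1.0000 × 101.961) / 483.215 = 101.961/483.215 = 0.2110.

21.10 wt%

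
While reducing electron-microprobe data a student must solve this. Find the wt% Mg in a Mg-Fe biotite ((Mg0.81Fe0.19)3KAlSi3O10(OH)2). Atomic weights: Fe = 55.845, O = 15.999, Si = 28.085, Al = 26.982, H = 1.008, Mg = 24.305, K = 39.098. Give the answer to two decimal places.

13.57 wt%

Molar mass of (Mg0.81Fe0.19)3KAlSi3O10(OH)2: 2.43*24.305 + 0.57*55.845 + 1*39.098 + 1*26.982 + 3*28.085 + 12*15.999 + 2*1.008 = 435.232 g/mol.
Mass of Mg per formula unit: 2.43 × 24.305 = 59.061 g.
Weight fraction Mg = 59.061 / 435.232 = 0.1357.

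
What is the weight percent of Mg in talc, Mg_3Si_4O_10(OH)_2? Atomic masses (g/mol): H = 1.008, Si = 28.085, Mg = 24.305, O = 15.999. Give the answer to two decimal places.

Molar mass of Mg_3Si_4O_10(OH)_2: 3×24.305 + 4×28.085 + 12×15.999 + 2×1.008 = 379.259 g/mol.
Mass of Mg per formula unit: 3 × 24.305 = 72.915 g.
Weight fraction Mg = 72.915 / 379.259 = 0.1923.

19.23 wt%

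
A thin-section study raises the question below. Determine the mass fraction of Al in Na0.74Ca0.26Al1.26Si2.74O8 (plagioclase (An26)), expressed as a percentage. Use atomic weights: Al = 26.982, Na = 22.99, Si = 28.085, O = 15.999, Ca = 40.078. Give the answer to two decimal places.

12.76 mass %

Molar mass of Na0.74Ca0.26Al1.26Si2.74O8: 0.74×22.99 + 0.26×40.078 + 1.26×26.982 + 2.74×28.085 + 8×15.999 = 266.375 g/mol.
Mass of Al per formula unit: 1.26 × 26.982 = 33.997 g.
Weight fraction Al = 33.997 / 266.375 = 0.1276.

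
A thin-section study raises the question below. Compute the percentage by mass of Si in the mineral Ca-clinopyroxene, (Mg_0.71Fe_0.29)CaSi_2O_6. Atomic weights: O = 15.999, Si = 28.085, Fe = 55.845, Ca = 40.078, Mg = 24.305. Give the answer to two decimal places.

24.89 wt%

M((Mg_0.71Fe_0.29)CaSi_2O_6) = 225.694 g/mol.
Si contributes 2 × 28.085 = 56.170 g per mole.
56.170/225.694 = 0.2489 → 24.89%.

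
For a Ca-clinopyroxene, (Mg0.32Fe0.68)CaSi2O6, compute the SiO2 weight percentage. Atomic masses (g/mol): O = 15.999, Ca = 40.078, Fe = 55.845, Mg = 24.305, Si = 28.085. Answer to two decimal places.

50.49 wt%

M((Mg0.32Fe0.68)CaSi2O6) = 237.994 g/mol; M(SiO2) = 60.083 g/mol.
Moles SiO2 per formula unit = 2 Si ÷ 1 = 2.0000.
SiO2 fraction = (2.0000 × 60.083) / 237.994 = 120.166/237.994 = 0.5049.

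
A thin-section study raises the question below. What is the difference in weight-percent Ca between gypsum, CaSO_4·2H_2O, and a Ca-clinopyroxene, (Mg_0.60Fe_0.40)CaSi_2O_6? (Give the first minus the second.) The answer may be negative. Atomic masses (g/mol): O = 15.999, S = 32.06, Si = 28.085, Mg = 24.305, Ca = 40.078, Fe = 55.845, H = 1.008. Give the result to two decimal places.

5.79 percentage points

Ca in CaSO_4·2H_2O: molar mass 172.164 g/mol; 1×40.078 = 40.078 g → 23.28 wt%.
Ca in (Mg_0.60Fe_0.40)CaSi_2O_6: molar mass 229.163 g/mol; 1×40.078 = 40.078 g → 17.49 wt%.
Difference = 23.28 − 17.49 = 5.79 percentage points.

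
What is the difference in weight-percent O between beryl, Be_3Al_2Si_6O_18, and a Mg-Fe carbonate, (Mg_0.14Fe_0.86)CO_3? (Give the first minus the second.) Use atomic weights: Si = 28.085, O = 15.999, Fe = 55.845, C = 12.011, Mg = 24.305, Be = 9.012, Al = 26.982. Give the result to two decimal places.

10.51 percentage points

First mineral: 287.982 g O in 537.492 g formula = 53.58 wt% O.
Second mineral: 47.997 g O in 111.437 g formula = 43.07 wt% O.
53.58% − 43.07% gives a difference of 10.51 percentage points.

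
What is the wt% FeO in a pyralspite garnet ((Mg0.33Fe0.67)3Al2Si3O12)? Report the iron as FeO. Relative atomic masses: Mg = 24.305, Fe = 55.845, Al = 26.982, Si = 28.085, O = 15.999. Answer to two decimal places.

30.95 wt%

Molar mass of (Mg0.33Fe0.67)3Al2Si3O12 = 0.99·24.305 + 2.01·55.845 + 2·26.982 + 3·28.085 + 12·15.999 = 466.517 g/mol.
Each formula unit contains 2.01 Fe, equivalent to 2.01/1 = 2.0100 mol FeO.
M(FeO) = 1×55.845 + 1×15.999 = 71.844 g/mol.
Mass of FeO per formula unit = 2.0100 × 71.844 = 144.406 g.
FeO wt% = 144.406 / 466.517 × 100 = 30.95%.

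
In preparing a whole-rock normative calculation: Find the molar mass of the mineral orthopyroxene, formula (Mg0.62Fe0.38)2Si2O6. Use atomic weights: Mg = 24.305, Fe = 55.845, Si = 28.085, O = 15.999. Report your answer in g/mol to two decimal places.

The formula mass is the sum 1.24*24.305 + 0.76*55.845 + 2*28.085 + 6*15.999.

224.74 g/mol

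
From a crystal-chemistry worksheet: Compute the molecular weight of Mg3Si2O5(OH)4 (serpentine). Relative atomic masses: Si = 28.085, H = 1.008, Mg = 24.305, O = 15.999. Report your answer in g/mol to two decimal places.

277.11 g/mol

The formula mass is the sum 3×24.305 + 2×28.085 + 9×15.999 + 4×1.008.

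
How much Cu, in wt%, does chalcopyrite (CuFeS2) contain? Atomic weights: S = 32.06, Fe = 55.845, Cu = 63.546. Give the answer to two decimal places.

34.63 wt%

Formula mass = 1×63.546 + 1×55.845 + 2×32.06 = 183.511 g/mol, of which 63.546 g is Cu.
So Cu makes up 63.546/183.511 = 0.3463 of the mass, i.e. 34.63%.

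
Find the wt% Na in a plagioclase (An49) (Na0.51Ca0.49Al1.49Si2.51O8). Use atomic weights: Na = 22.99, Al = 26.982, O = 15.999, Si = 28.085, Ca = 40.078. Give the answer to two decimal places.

M(Na0.51Ca0.49Al1.49Si2.51O8) = 270.052 g/mol.
Na contributes 0.51 × 22.99 = 11.725 g per mole.
11.725/270.052 = 0.0434 → 4.34%.

4.34 mass %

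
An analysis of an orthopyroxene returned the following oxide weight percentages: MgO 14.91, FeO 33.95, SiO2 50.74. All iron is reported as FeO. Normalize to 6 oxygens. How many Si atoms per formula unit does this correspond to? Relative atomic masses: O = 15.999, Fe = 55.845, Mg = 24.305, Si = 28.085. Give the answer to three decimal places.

MgO: 14.91/40.304 = 0.36994 mol → 0.36994 mol Mg, 0.36994 mol O.
FeO: 33.95/71.844 = 0.47255 mol → 0.47255 mol Fe, 0.47255 mol O.
SiO2: 50.74/60.083 = 0.84450 mol → 0.84450 mol Si, 1.68900 mol O.
Total oxygen = 2.53149 mol. Normalization factor = 6/2.53149 = 2.37015.
Si per 6 O = 0.84450 × 2.37015 = 2.002.

2.002 Si apfu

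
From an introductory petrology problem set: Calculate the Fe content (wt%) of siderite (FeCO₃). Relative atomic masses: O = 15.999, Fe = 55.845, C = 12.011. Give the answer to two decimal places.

48.20 wt%

Molar mass of FeCO₃: 1·55.845 + 1·12.011 + 3·15.999 = 115.853 g/mol.
Mass of Fe per formula unit: 1 × 55.845 = 55.845 g.
Weight fraction Fe = 55.845 / 115.853 = 0.4820.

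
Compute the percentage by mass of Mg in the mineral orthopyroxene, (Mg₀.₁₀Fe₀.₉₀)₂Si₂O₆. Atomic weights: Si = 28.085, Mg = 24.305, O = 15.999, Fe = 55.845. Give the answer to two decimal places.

1.89 mass %

Formula mass = 0.20*24.305 + 1.80*55.845 + 2*28.085 + 6*15.999 = 257.546 g/mol, of which 4.861 g is Mg.
So Mg makes up 4.861/257.546 = 0.0189 of the mass, i.e. 1.89%.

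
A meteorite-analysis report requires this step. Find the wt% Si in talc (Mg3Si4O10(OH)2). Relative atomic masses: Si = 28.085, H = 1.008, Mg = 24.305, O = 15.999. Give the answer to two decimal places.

Formula mass = 3×24.305 + 4×28.085 + 12×15.999 + 2×1.008 = 379.259 g/mol, of which 112.340 g is Si.
So Si makes up 112.340/379.259 = 0.2962 of the mass, i.e. 29.62%.

29.62 weight percent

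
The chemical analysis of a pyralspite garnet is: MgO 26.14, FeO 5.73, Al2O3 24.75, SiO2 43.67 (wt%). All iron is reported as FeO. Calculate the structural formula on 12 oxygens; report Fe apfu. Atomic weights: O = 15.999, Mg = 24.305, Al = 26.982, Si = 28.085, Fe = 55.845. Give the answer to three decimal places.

0.329 Fe apfu

26.14 wt% MgO ÷ 40.304 g/mol = 0.64857 mol, giving 0.64857 Mg and 0.64857 O.
5.73 wt% FeO ÷ 71.844 g/mol = 0.07976 mol, giving 0.07976 Fe and 0.07976 O.
24.75 wt% Al2O3 ÷ 101.961 g/mol = 0.24274 mol, giving 0.48548 Al and 0.72822 O.
43.67 wt% SiO2 ÷ 60.083 g/mol = 0.72683 mol, giving 0.72683 Si and 1.45366 O.
Oxygen sums to 2.91021; scaling by 12/2.91021 = 4.12341 puts the formula on 12 O.
Fe: 0.07976 × 4.12341 = 0.329 atoms per formula unit.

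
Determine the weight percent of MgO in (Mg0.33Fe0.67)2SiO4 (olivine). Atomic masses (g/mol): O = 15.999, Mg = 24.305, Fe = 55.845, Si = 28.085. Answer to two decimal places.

14.54 wt%

Formula mass = 182.955 g/mol.
0.66 Mg → 0.6600 mol MgO per formula unit; M(MgO) = 40.304, so MgO mass = 26.601 g.
26.601/182.955 × 100 = 14.54 wt%.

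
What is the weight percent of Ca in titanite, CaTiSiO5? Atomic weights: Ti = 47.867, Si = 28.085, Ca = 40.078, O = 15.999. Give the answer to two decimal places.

20.45 mass %

Formula mass = 1×40.078 + 1×47.867 + 1×28.085 + 5×15.999 = 196.025 g/mol, of which 40.078 g is Ca.
So Ca makes up 40.078/196.025 = 0.2045 of the mass, i.e. 20.45%.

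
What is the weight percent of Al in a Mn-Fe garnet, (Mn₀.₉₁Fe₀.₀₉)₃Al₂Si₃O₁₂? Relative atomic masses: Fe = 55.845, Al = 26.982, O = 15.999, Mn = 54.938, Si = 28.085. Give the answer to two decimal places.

Molar mass of (Mn₀.₉₁Fe₀.₀₉)₃Al₂Si₃O₁₂: 2.73·54.938 + 0.27·55.845 + 2·26.982 + 3·28.085 + 12·15.999 = 495.266 g/mol.
Mass of Al per formula unit: 2 × 26.982 = 53.964 g.
Weight fraction Al = 53.964 / 495.266 = 0.1090.

10.90 weight percent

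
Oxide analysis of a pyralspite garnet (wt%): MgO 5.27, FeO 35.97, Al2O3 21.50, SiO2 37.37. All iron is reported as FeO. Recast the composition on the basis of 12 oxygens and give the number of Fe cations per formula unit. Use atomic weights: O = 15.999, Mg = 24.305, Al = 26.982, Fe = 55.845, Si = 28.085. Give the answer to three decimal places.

MgO (M=40.304): mol = 0.13076; Mg = 0.13076, O = 0.13076.
FeO (M=71.844): mol = 0.50067; Fe = 0.50067, O = 0.50067.
Al2O3 (M=101.961): mol = 0.21086; Al = 0.42172, O = 0.63258.
SiO2 (M=60.083): mol = 0.62197; Si = 0.62197, O = 1.24394.
ΣO = 2.50795; factor = 12/ΣO = 4.78478.
Fe apfu = 0.50067 × 4.78478 = 2.396.

2.396 Fe apfu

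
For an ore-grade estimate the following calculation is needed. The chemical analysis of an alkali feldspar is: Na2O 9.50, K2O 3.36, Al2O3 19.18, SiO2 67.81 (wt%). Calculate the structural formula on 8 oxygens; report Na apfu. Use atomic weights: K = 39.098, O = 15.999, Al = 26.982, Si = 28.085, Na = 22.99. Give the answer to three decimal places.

Na2O: 9.50/61.979 = 0.15328 mol → 0.30656 mol Na, 0.15328 mol O.
K2O: 3.36/94.195 = 0.03567 mol → 0.07134 mol K, 0.03567 mol O.
Al2O3: 19.18/101.961 = 0.18811 mol → 0.37622 mol Al, 0.56433 mol O.
SiO2: 67.81/60.083 = 1.12861 mol → 1.12861 mol Si, 2.25722 mol O.
Total oxygen = 3.01050 mol. Normalization factor = 8/3.01050 = 2.65737.
Na per 8 O = 0.30656 × 2.65737 = 0.815.

0.815 Na apfu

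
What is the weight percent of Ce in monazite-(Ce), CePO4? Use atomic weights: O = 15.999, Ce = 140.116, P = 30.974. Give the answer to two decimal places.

Formula mass = 1·140.116 + 1·30.974 + 4·15.999 = 235.086 g/mol, of which 140.116 g is Ce.
So Ce makes up 140.116/235.086 = 0.5960 of the mass, i.e. 59.60%.

59.60 mass %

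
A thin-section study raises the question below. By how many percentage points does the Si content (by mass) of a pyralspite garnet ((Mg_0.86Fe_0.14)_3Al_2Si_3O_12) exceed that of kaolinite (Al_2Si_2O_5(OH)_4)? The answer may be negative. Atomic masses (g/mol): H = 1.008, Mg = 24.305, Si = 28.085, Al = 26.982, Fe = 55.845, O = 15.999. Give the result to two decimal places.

M((Mg_0.86Fe_0.14)_3Al_2Si_3O_12) = 416.369 g/mol, so wt% Si = 84.255/416.369 × 100 = 20.24%.
M(Al_2Si_2O_5(OH)_4) = 258.157 g/mol, so wt% Si = 56.170/258.157 × 100 = 21.76%.
20.24 − 21.76 = -1.52 pp.

-1.52 percentage points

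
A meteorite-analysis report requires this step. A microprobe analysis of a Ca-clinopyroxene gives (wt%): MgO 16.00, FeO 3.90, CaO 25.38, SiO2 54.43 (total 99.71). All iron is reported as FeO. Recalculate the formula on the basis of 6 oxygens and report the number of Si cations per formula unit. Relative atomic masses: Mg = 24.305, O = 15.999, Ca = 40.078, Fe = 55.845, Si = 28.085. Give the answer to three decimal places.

2.002 Si apfu

MgO: 16.00/40.304 = 0.39698 mol → 0.39698 mol Mg, 0.39698 mol O.
FeO: 3.90/71.844 = 0.05428 mol → 0.05428 mol Fe, 0.05428 mol O.
CaO: 25.38/56.077 = 0.45259 mol → 0.45259 mol Ca, 0.45259 mol O.
SiO2: 54.43/60.083 = 0.90591 mol → 0.90591 mol Si, 1.81182 mol O.
Total oxygen = 2.71567 mol. Normalization factor = 6/2.71567 = 2.20940.
Si per 6 O = 0.90591 × 2.20940 = 2.002.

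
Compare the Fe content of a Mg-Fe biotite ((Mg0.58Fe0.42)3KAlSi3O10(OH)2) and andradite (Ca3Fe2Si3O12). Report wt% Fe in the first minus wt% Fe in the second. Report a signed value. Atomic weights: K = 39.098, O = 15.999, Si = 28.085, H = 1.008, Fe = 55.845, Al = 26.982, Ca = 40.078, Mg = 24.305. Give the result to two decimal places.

-6.58 percentage points

Fe in (Mg0.58Fe0.42)3KAlSi3O10(OH)2: molar mass 456.994 g/mol; 1.26×55.845 = 70.365 g → 15.40 wt%.
Fe in Ca3Fe2Si3O12: molar mass 508.167 g/mol; 2×55.845 = 111.690 g → 21.98 wt%.
Difference = 15.40 − 21.98 = -6.58 percentage points.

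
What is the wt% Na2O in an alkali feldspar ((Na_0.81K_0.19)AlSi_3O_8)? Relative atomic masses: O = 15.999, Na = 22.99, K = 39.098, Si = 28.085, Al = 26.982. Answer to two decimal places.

9.46 wt%

M((Na_0.81K_0.19)AlSi_3O_8) = 265.280 g/mol; M(Na2O) = 61.979 g/mol.
Moles Na2O per formula unit = 0.81 Na ÷ 2 = 0.4050.
Na2O fraction = (0.4050 × 61.979) / 265.280 = 25.101/265.280 = 0.0946.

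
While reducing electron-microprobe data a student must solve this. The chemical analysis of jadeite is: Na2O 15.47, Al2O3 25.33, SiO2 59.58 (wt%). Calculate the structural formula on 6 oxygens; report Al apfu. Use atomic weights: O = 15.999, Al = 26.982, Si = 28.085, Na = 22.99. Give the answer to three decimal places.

Na2O (M=61.979): mol = 0.24960; Na = 0.49920, O = 0.24960.
Al2O3 (M=101.961): mol = 0.24843; Al = 0.49686, O = 0.74529.
SiO2 (M=60.083): mol = 0.99163; Si = 0.99163, O = 1.98326.
ΣO = 2.97815; factor = 6/ΣO = 2.01467.
Al apfu = 0.49686 × 2.01467 = 1.001.

1.001 Al apfu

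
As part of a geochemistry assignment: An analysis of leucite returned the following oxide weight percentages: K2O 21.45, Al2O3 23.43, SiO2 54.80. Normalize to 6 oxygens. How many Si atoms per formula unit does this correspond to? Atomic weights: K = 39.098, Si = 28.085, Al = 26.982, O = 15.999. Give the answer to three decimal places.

21.45 wt% K2O ÷ 94.195 g/mol = 0.22772 mol, giving 0.45544 K and 0.22772 O.
23.43 wt% Al2O3 ÷ 101.961 g/mol = 0.22979 mol, giving 0.45958 Al and 0.68937 O.
54.80 wt% SiO2 ÷ 60.083 g/mol = 0.91207 mol, giving 0.91207 Si and 1.82414 O.
Oxygen sums to 2.74123; scaling by 6/2.74123 = 2.18880 puts the formula on 6 O.
Si: 0.91207 × 2.18880 = 1.996 atoms per formula unit.

1.996 Si apfu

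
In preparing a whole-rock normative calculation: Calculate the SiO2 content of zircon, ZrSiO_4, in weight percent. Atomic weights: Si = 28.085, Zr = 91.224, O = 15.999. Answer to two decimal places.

Molar mass of ZrSiO_4 = 1*91.224 + 1*28.085 + 4*15.999 = 183.305 g/mol.
Each formula unit contains 1 Si, equivalent to 1/1 = 1.0000 mol SiO2.
M(SiO2) = 1×28.085 + 2×15.999 = 60.083 g/mol.
Mass of SiO2 per formula unit = 1.0000 × 60.083 = 60.083 g.
SiO2 wt% = 60.083 / 183.305 × 100 = 32.78%.

32.78 wt%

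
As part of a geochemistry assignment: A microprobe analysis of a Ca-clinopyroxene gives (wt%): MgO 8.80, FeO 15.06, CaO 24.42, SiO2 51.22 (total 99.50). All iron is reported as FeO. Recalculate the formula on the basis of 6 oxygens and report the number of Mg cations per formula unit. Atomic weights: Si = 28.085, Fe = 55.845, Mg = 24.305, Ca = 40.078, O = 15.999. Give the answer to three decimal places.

0.510 Mg apfu

8.80 wt% MgO ÷ 40.304 g/mol = 0.21834 mol, giving 0.21834 Mg and 0.21834 O.
15.06 wt% FeO ÷ 71.844 g/mol = 0.20962 mol, giving 0.20962 Fe and 0.20962 O.
24.42 wt% CaO ÷ 56.077 g/mol = 0.43547 mol, giving 0.43547 Ca and 0.43547 O.
51.22 wt% SiO2 ÷ 60.083 g/mol = 0.85249 mol, giving 0.85249 Si and 1.70498 O.
Oxygen sums to 2.56841; scaling by 6/2.56841 = 2.33608 puts the formula on 6 O.
Mg: 0.21834 × 2.33608 = 0.510 atoms per formula unit.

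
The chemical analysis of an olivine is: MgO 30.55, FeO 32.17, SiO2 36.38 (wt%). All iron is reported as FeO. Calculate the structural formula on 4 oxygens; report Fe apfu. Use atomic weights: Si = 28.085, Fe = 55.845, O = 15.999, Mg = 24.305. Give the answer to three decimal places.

MgO: 30.55/40.304 = 0.75799 mol → 0.75799 mol Mg, 0.75799 mol O.
FeO: 32.17/71.844 = 0.44778 mol → 0.44778 mol Fe, 0.44778 mol O.
SiO2: 36.38/60.083 = 0.60550 mol → 0.60550 mol Si, 1.21100 mol O.
Total oxygen = 2.41677 mol. Normalization factor = 4/2.41677 = 1.65510.
Fe per 4 O = 0.44778 × 1.65510 = 0.741.

0.741 Fe apfu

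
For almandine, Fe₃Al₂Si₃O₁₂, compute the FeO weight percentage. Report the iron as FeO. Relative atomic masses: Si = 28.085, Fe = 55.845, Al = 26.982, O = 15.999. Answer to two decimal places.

Molar mass of Fe₃Al₂Si₃O₁₂ = 3·55.845 + 2·26.982 + 3·28.085 + 12·15.999 = 497.742 g/mol.
Each formula unit contains 3 Fe, equivalent to 3/1 = 3.0000 mol FeO.
M(FeO) = 1×55.845 + 1×15.999 = 71.844 g/mol.
Mass of FeO per formula unit = 3.0000 × 71.844 = 215.532 g.
FeO wt% = 215.532 / 497.742 × 100 = 43.30%.

43.30 wt%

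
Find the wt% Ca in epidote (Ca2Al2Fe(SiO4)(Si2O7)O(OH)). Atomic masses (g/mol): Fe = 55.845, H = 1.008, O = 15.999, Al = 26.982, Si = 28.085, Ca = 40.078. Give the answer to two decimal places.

Formula mass = 2·40.078 + 2·26.982 + 1·55.845 + 3·28.085 + 13·15.999 + 1·1.008 = 483.215 g/mol, of which 80.156 g is Ca.
So Ca makes up 80.156/483.215 = 0.1659 of the mass, i.e. 16.59%.

16.59 mass %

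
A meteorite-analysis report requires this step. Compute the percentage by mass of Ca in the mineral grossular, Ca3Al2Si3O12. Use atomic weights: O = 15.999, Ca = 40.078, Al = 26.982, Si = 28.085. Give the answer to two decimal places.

Formula mass = 3*40.078 + 2*26.982 + 3*28.085 + 12*15.999 = 450.441 g/mol, of which 120.234 g is Ca.
So Ca makes up 120.234/450.441 = 0.2669 of the mass, i.e. 26.69%.

26.69 wt%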